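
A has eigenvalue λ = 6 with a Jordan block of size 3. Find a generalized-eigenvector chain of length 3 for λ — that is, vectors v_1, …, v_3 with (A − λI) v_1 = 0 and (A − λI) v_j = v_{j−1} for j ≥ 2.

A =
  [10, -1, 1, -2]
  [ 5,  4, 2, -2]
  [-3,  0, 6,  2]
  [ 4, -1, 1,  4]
A Jordan chain for λ = 6 of length 3:
v_1 = (0, -4, -4, 0)ᵀ
v_2 = (4, 5, -3, 4)ᵀ
v_3 = (1, 0, 0, 0)ᵀ

Let N = A − (6)·I. We want v_3 with N^3 v_3 = 0 but N^2 v_3 ≠ 0; then v_{j-1} := N · v_j for j = 3, …, 2.

Pick v_3 = (1, 0, 0, 0)ᵀ.
Then v_2 = N · v_3 = (4, 5, -3, 4)ᵀ.
Then v_1 = N · v_2 = (0, -4, -4, 0)ᵀ.

Sanity check: (A − (6)·I) v_1 = (0, 0, 0, 0)ᵀ = 0. ✓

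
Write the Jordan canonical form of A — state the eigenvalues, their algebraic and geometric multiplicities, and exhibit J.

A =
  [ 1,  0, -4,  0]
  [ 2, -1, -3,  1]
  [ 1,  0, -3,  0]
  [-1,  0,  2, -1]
J_2(-1) ⊕ J_2(-1)

The characteristic polynomial is
  det(x·I − A) = x^4 + 4*x^3 + 6*x^2 + 4*x + 1 = (x + 1)^4

Eigenvalues and multiplicities (the geometric multiplicity of λ is n − rank(A − λI), which equals the number of Jordan blocks for λ):
  λ = -1: algebraic multiplicity = 4, geometric multiplicity = 2

Determining the block sizes for each eigenvalue:
  λ = -1: with am = 4 and gm = 2, the partition is not yet determined (e.g. several partitions of 4 into 2 parts exist). Let N = A − (-1)·I. Computing rank(N^1) = 2, rank(N^2) = 0; the number of blocks of size ≥ j is rank(N^{j−1}) − rank(N^j), giving [2, 2]. So we have 2 block(s) of size 2 → block sizes [2, 2]

Assembling the blocks gives a Jordan form
J =
  [-1,  1,  0,  0]
  [ 0, -1,  0,  0]
  [ 0,  0, -1,  1]
  [ 0,  0,  0, -1]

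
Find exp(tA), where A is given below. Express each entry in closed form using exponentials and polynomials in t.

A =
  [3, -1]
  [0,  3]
e^{tA} =
  [exp(3*t), -t*exp(3*t)]
  [0, exp(3*t)]

Strategy: write A = P · J · P⁻¹ where J is a Jordan canonical form, so e^{tA} = P · e^{tJ} · P⁻¹, and e^{tJ} can be computed block-by-block.

A has Jordan form
J =
  [3, 1]
  [0, 3]
(up to reordering of blocks).

Per-block formulas:
  For a 2×2 Jordan block J_2(3): exp(t · J_2(3)) = e^(3t)·(I + t·N), where N is the 2×2 nilpotent shift.

After assembling e^{tJ} and conjugating by P, we get:

e^{tA} =
  [exp(3*t), -t*exp(3*t)]
  [0, exp(3*t)]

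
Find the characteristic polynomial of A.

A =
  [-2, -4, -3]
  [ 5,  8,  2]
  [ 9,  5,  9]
x^3 - 15*x^2 + 75*x - 125

Expanding det(x·I − A) (e.g. by cofactor expansion or by noting that A is similar to its Jordan form J, which has the same characteristic polynomial as A) gives
  χ_A(x) = x^3 - 15*x^2 + 75*x - 125
which factors as (x - 5)^3. The eigenvalues (with algebraic multiplicities) are λ = 5 with multiplicity 3.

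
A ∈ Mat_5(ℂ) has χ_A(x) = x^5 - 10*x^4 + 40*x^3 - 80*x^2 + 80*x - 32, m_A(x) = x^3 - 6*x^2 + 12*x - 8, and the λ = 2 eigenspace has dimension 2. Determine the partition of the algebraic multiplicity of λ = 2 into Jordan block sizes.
Block sizes for λ = 2: [3, 2]

Step 1 — from the characteristic polynomial, algebraic multiplicity of λ = 2 is 5. From dim ker(A − (2)·I) = 2, there are exactly 2 Jordan blocks for λ = 2.
Step 2 — from the minimal polynomial, the factor (x − 2)^3 tells us the largest block for λ = 2 has size 3.
Step 3 — with total size 5, 2 blocks, and largest block 3, the block sizes (in nonincreasing order) are [3, 2].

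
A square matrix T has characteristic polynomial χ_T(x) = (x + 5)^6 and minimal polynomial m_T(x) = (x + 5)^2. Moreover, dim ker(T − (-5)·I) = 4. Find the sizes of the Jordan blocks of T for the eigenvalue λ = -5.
Block sizes for λ = -5: [2, 2, 1, 1]

Step 1 — from the characteristic polynomial, algebraic multiplicity of λ = -5 is 6. From dim ker(T − (-5)·I) = 4, there are exactly 4 Jordan blocks for λ = -5.
Step 2 — from the minimal polynomial, the factor (x + 5)^2 tells us the largest block for λ = -5 has size 2.
Step 3 — with total size 6, 4 blocks, and largest block 2, the block sizes (in nonincreasing order) are [2, 2, 1, 1].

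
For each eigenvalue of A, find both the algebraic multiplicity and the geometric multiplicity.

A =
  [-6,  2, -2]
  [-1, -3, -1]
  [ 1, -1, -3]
λ = -4: alg = 3, geom = 2

Step 1 — factor the characteristic polynomial to read off the algebraic multiplicities:
  χ_A(x) = (x + 4)^3

Step 2 — compute geometric multiplicities via the rank-nullity identity g(λ) = n − rank(A − λI):
  rank(A − (-4)·I) = 1, so dim ker(A − (-4)·I) = n − 1 = 2

Summary:
  λ = -4: algebraic multiplicity = 3, geometric multiplicity = 2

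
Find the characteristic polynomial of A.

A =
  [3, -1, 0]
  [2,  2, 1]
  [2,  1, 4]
x^3 - 9*x^2 + 27*x - 27

Expanding det(x·I − A) (e.g. by cofactor expansion or by noting that A is similar to its Jordan form J, which has the same characteristic polynomial as A) gives
  χ_A(x) = x^3 - 9*x^2 + 27*x - 27
which factors as (x - 3)^3. The eigenvalues (with algebraic multiplicities) are λ = 3 with multiplicity 3.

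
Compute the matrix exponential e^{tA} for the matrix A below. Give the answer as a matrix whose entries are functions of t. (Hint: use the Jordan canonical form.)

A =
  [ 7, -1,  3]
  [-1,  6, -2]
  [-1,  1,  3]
e^{tA} =
  [2*exp(6*t) - exp(5*t), -t*exp(5*t), t*exp(5*t) + 2*exp(6*t) - 2*exp(5*t)]
  [-exp(6*t) + exp(5*t), t*exp(5*t) + exp(5*t), -t*exp(5*t) - exp(6*t) + exp(5*t)]
  [-exp(6*t) + exp(5*t), t*exp(5*t), -t*exp(5*t) - exp(6*t) + 2*exp(5*t)]

Strategy: write A = P · J · P⁻¹ where J is a Jordan canonical form, so e^{tA} = P · e^{tJ} · P⁻¹, and e^{tJ} can be computed block-by-block.

A has Jordan form
J =
  [5, 1, 0]
  [0, 5, 0]
  [0, 0, 6]
(up to reordering of blocks).

Per-block formulas:
  For a 1×1 block at λ = 6: exp(t · [6]) = [e^(6t)].
  For a 2×2 Jordan block J_2(5): exp(t · J_2(5)) = e^(5t)·(I + t·N), where N is the 2×2 nilpotent shift.

After assembling e^{tJ} and conjugating by P, we get:

e^{tA} =
  [2*exp(6*t) - exp(5*t), -t*exp(5*t), t*exp(5*t) + 2*exp(6*t) - 2*exp(5*t)]
  [-exp(6*t) + exp(5*t), t*exp(5*t) + exp(5*t), -t*exp(5*t) - exp(6*t) + exp(5*t)]
  [-exp(6*t) + exp(5*t), t*exp(5*t), -t*exp(5*t) - exp(6*t) + 2*exp(5*t)]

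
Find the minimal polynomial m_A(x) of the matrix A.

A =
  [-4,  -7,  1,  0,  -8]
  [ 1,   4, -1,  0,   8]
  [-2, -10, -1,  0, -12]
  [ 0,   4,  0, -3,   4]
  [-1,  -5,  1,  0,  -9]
x^3 + 7*x^2 + 15*x + 9

The characteristic polynomial is χ_A(x) = (x + 1)*(x + 3)^4, so the eigenvalues are known. The minimal polynomial is
  m_A(x) = Π_λ (x − λ)^{k_λ}
where k_λ is the size of the *largest* Jordan block for λ (equivalently, the smallest k with (A − λI)^k v = 0 for every generalised eigenvector v of λ).

  λ = -3: largest Jordan block has size 2, contributing (x + 3)^2
  λ = -1: largest Jordan block has size 1, contributing (x + 1)

So m_A(x) = (x + 1)*(x + 3)^2 = x^3 + 7*x^2 + 15*x + 9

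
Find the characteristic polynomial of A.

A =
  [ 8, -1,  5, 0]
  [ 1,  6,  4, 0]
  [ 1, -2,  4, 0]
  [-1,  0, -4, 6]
x^4 - 24*x^3 + 216*x^2 - 864*x + 1296

Expanding det(x·I − A) (e.g. by cofactor expansion or by noting that A is similar to its Jordan form J, which has the same characteristic polynomial as A) gives
  χ_A(x) = x^4 - 24*x^3 + 216*x^2 - 864*x + 1296
which factors as (x - 6)^4. The eigenvalues (with algebraic multiplicities) are λ = 6 with multiplicity 4.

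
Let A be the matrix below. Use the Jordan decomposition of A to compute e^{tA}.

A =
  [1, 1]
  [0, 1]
e^{tA} =
  [exp(t), t*exp(t)]
  [0, exp(t)]

Strategy: write A = P · J · P⁻¹ where J is a Jordan canonical form, so e^{tA} = P · e^{tJ} · P⁻¹, and e^{tJ} can be computed block-by-block.

A has Jordan form
J =
  [1, 1]
  [0, 1]
(up to reordering of blocks).

Per-block formulas:
  For a 2×2 Jordan block J_2(1): exp(t · J_2(1)) = e^(1t)·(I + t·N), where N is the 2×2 nilpotent shift.

After assembling e^{tJ} and conjugating by P, we get:

e^{tA} =
  [exp(t), t*exp(t)]
  [0, exp(t)]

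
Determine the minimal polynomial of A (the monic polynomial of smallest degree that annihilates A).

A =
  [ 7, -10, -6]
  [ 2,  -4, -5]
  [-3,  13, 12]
x^3 - 15*x^2 + 75*x - 125

The characteristic polynomial is χ_A(x) = (x - 5)^3, so the eigenvalues are known. The minimal polynomial is
  m_A(x) = Π_λ (x − λ)^{k_λ}
where k_λ is the size of the *largest* Jordan block for λ (equivalently, the smallest k with (A − λI)^k v = 0 for every generalised eigenvector v of λ).

  λ = 5: largest Jordan block has size 3, contributing (x − 5)^3

So m_A(x) = (x - 5)^3 = x^3 - 15*x^2 + 75*x - 125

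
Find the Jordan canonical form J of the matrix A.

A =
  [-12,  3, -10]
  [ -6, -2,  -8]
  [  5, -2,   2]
J_3(-4)

The characteristic polynomial is
  det(x·I − A) = x^3 + 12*x^2 + 48*x + 64 = (x + 4)^3

Eigenvalues and multiplicities (the geometric multiplicity of λ is n − rank(A − λI), which equals the number of Jordan blocks for λ):
  λ = -4: algebraic multiplicity = 3, geometric multiplicity = 1

Determining the block sizes for each eigenvalue:
  λ = -4: one block (gm = 1), so the single block has size am = 3 → block sizes [3]

Assembling the blocks gives a Jordan form
J =
  [-4,  1,  0]
  [ 0, -4,  1]
  [ 0,  0, -4]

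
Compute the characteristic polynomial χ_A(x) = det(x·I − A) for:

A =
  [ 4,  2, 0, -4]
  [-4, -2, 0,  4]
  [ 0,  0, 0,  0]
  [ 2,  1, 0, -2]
x^4

Expanding det(x·I − A) (e.g. by cofactor expansion or by noting that A is similar to its Jordan form J, which has the same characteristic polynomial as A) gives
  χ_A(x) = x^4
which factors as x^4. The eigenvalues (with algebraic multiplicities) are λ = 0 with multiplicity 4.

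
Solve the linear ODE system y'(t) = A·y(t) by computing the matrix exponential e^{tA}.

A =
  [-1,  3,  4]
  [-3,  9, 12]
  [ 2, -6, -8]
e^{tA} =
  [1 - t, 3*t, 4*t]
  [-3*t, 9*t + 1, 12*t]
  [2*t, -6*t, 1 - 8*t]

Strategy: write A = P · J · P⁻¹ where J is a Jordan canonical form, so e^{tA} = P · e^{tJ} · P⁻¹, and e^{tJ} can be computed block-by-block.

A has Jordan form
J =
  [0, 1, 0]
  [0, 0, 0]
  [0, 0, 0]
(up to reordering of blocks).

Per-block formulas:
  For a 2×2 Jordan block J_2(0): exp(t · J_2(0)) = e^(0t)·(I + t·N), where N is the 2×2 nilpotent shift.
  For a 1×1 block at λ = 0: exp(t · [0]) = [e^(0t)].

After assembling e^{tJ} and conjugating by P, we get:

e^{tA} =
  [1 - t, 3*t, 4*t]
  [-3*t, 9*t + 1, 12*t]
  [2*t, -6*t, 1 - 8*t]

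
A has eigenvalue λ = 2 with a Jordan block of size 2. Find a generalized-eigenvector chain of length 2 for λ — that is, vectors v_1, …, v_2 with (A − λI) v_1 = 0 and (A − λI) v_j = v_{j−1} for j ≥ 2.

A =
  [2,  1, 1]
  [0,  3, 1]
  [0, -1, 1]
A Jordan chain for λ = 2 of length 2:
v_1 = (1, 1, -1)ᵀ
v_2 = (0, 1, 0)ᵀ

Let N = A − (2)·I. We want v_2 with N^2 v_2 = 0 but N^1 v_2 ≠ 0; then v_{j-1} := N · v_j for j = 2, …, 2.

Pick v_2 = (0, 1, 0)ᵀ.
Then v_1 = N · v_2 = (1, 1, -1)ᵀ.

Sanity check: (A − (2)·I) v_1 = (0, 0, 0)ᵀ = 0. ✓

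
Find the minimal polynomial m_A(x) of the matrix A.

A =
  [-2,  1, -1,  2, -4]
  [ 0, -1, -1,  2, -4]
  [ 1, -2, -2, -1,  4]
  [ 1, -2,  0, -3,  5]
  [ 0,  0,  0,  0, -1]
x^4 + 7*x^3 + 18*x^2 + 20*x + 8

The characteristic polynomial is χ_A(x) = (x + 1)*(x + 2)^4, so the eigenvalues are known. The minimal polynomial is
  m_A(x) = Π_λ (x − λ)^{k_λ}
where k_λ is the size of the *largest* Jordan block for λ (equivalently, the smallest k with (A − λI)^k v = 0 for every generalised eigenvector v of λ).

  λ = -2: largest Jordan block has size 3, contributing (x + 2)^3
  λ = -1: largest Jordan block has size 1, contributing (x + 1)

So m_A(x) = (x + 1)*(x + 2)^3 = x^4 + 7*x^3 + 18*x^2 + 20*x + 8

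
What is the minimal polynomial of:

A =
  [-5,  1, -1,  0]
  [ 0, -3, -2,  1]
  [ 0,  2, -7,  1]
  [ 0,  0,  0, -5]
x^2 + 10*x + 25

The characteristic polynomial is χ_A(x) = (x + 5)^4, so the eigenvalues are known. The minimal polynomial is
  m_A(x) = Π_λ (x − λ)^{k_λ}
where k_λ is the size of the *largest* Jordan block for λ (equivalently, the smallest k with (A − λI)^k v = 0 for every generalised eigenvector v of λ).

  λ = -5: largest Jordan block has size 2, contributing (x + 5)^2

So m_A(x) = (x + 5)^2 = x^2 + 10*x + 25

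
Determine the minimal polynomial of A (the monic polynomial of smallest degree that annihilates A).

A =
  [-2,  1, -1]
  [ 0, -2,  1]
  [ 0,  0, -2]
x^3 + 6*x^2 + 12*x + 8

The characteristic polynomial is χ_A(x) = (x + 2)^3, so the eigenvalues are known. The minimal polynomial is
  m_A(x) = Π_λ (x − λ)^{k_λ}
where k_λ is the size of the *largest* Jordan block for λ (equivalently, the smallest k with (A − λI)^k v = 0 for every generalised eigenvector v of λ).

  λ = -2: largest Jordan block has size 3, contributing (x + 2)^3

So m_A(x) = (x + 2)^3 = x^3 + 6*x^2 + 12*x + 8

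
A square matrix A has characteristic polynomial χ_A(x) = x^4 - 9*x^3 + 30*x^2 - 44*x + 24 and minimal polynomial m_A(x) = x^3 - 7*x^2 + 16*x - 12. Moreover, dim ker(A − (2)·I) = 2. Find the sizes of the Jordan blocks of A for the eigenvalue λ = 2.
Block sizes for λ = 2: [2, 1]

Step 1 — from the characteristic polynomial, algebraic multiplicity of λ = 2 is 3. From dim ker(A − (2)·I) = 2, there are exactly 2 Jordan blocks for λ = 2.
Step 2 — from the minimal polynomial, the factor (x − 2)^2 tells us the largest block for λ = 2 has size 2.
Step 3 — with total size 3, 2 blocks, and largest block 2, the block sizes (in nonincreasing order) are [2, 1].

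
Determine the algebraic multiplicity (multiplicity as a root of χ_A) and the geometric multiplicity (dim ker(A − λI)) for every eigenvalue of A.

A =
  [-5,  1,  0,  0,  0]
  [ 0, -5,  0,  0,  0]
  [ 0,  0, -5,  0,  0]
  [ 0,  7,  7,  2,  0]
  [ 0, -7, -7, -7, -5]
λ = -5: alg = 4, geom = 3; λ = 2: alg = 1, geom = 1

Step 1 — factor the characteristic polynomial to read off the algebraic multiplicities:
  χ_A(x) = (x - 2)*(x + 5)^4

Step 2 — compute geometric multiplicities via the rank-nullity identity g(λ) = n − rank(A − λI):
  rank(A − (-5)·I) = 2, so dim ker(A − (-5)·I) = n − 2 = 3
  rank(A − (2)·I) = 4, so dim ker(A − (2)·I) = n − 4 = 1

Summary:
  λ = -5: algebraic multiplicity = 4, geometric multiplicity = 3
  λ = 2: algebraic multiplicity = 1, geometric multiplicity = 1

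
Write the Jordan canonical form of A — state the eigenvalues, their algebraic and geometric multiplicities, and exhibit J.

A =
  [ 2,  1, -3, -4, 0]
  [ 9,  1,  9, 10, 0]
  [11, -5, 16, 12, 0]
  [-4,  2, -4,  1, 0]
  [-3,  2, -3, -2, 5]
J_3(5) ⊕ J_1(5) ⊕ J_1(5)

The characteristic polynomial is
  det(x·I − A) = x^5 - 25*x^4 + 250*x^3 - 1250*x^2 + 3125*x - 3125 = (x - 5)^5

Eigenvalues and multiplicities (the geometric multiplicity of λ is n − rank(A − λI), which equals the number of Jordan blocks for λ):
  λ = 5: algebraic multiplicity = 5, geometric multiplicity = 3

Determining the block sizes for each eigenvalue:
  λ = 5: with am = 5 and gm = 3, the partition is not yet determined (e.g. several partitions of 5 into 3 parts exist). Let N = A − (5)·I. Computing rank(N^1) = 2, rank(N^2) = 1, rank(N^3) = 0; the number of blocks of size ≥ j is rank(N^{j−1}) − rank(N^j), giving [3, 1, 1]. So we have 1 block(s) of size 3, 2 block(s) of size 1 → block sizes [3, 1, 1]

Assembling the blocks gives a Jordan form
J =
  [5, 1, 0, 0, 0]
  [0, 5, 1, 0, 0]
  [0, 0, 5, 0, 0]
  [0, 0, 0, 5, 0]
  [0, 0, 0, 0, 5]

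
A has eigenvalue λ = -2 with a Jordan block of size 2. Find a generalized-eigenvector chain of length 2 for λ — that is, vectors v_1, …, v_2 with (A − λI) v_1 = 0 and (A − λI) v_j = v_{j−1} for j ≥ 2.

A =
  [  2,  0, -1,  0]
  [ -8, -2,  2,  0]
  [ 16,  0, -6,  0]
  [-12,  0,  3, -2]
A Jordan chain for λ = -2 of length 2:
v_1 = (4, -8, 16, -12)ᵀ
v_2 = (1, 0, 0, 0)ᵀ

Let N = A − (-2)·I. We want v_2 with N^2 v_2 = 0 but N^1 v_2 ≠ 0; then v_{j-1} := N · v_j for j = 2, …, 2.

Pick v_2 = (1, 0, 0, 0)ᵀ.
Then v_1 = N · v_2 = (4, -8, 16, -12)ᵀ.

Sanity check: (A − (-2)·I) v_1 = (0, 0, 0, 0)ᵀ = 0. ✓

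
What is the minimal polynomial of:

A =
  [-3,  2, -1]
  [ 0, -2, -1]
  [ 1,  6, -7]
x^3 + 12*x^2 + 48*x + 64

The characteristic polynomial is χ_A(x) = (x + 4)^3, so the eigenvalues are known. The minimal polynomial is
  m_A(x) = Π_λ (x − λ)^{k_λ}
where k_λ is the size of the *largest* Jordan block for λ (equivalently, the smallest k with (A − λI)^k v = 0 for every generalised eigenvector v of λ).

  λ = -4: largest Jordan block has size 3, contributing (x + 4)^3

So m_A(x) = (x + 4)^3 = x^3 + 12*x^2 + 48*x + 64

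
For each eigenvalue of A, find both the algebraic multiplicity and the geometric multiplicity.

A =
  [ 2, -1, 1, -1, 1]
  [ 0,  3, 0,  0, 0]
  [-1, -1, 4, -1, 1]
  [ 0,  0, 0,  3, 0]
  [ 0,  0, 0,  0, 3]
λ = 3: alg = 5, geom = 4

Step 1 — factor the characteristic polynomial to read off the algebraic multiplicities:
  χ_A(x) = (x - 3)^5

Step 2 — compute geometric multiplicities via the rank-nullity identity g(λ) = n − rank(A − λI):
  rank(A − (3)·I) = 1, so dim ker(A − (3)·I) = n − 1 = 4

Summary:
  λ = 3: algebraic multiplicity = 5, geometric multiplicity = 4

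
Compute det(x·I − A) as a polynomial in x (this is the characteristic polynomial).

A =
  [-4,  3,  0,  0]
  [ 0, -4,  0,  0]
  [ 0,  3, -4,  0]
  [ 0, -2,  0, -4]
x^4 + 16*x^3 + 96*x^2 + 256*x + 256

Expanding det(x·I − A) (e.g. by cofactor expansion or by noting that A is similar to its Jordan form J, which has the same characteristic polynomial as A) gives
  χ_A(x) = x^4 + 16*x^3 + 96*x^2 + 256*x + 256
which factors as (x + 4)^4. The eigenvalues (with algebraic multiplicities) are λ = -4 with multiplicity 4.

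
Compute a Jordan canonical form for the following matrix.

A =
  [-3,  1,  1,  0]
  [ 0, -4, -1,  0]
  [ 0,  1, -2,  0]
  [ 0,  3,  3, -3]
J_2(-3) ⊕ J_1(-3) ⊕ J_1(-3)

The characteristic polynomial is
  det(x·I − A) = x^4 + 12*x^3 + 54*x^2 + 108*x + 81 = (x + 3)^4

Eigenvalues and multiplicities (the geometric multiplicity of λ is n − rank(A − λI), which equals the number of Jordan blocks for λ):
  λ = -3: algebraic multiplicity = 4, geometric multiplicity = 3

Determining the block sizes for each eigenvalue:
  λ = -3: 3 blocks summing to 4 forces exactly one block of size 2 and the rest size 1 → block sizes [2, 1, 1]

Assembling the blocks gives a Jordan form
J =
  [-3,  1,  0,  0]
  [ 0, -3,  0,  0]
  [ 0,  0, -3,  0]
  [ 0,  0,  0, -3]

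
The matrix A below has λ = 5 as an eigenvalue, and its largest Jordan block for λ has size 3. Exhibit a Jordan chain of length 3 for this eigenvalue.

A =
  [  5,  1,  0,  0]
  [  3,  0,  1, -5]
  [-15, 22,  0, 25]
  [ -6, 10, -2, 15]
A Jordan chain for λ = 5 of length 3:
v_1 = (3, 0, -9, 0)ᵀ
v_2 = (0, 3, -15, -6)ᵀ
v_3 = (1, 0, 0, 0)ᵀ

Let N = A − (5)·I. We want v_3 with N^3 v_3 = 0 but N^2 v_3 ≠ 0; then v_{j-1} := N · v_j for j = 3, …, 2.

Pick v_3 = (1, 0, 0, 0)ᵀ.
Then v_2 = N · v_3 = (0, 3, -15, -6)ᵀ.
Then v_1 = N · v_2 = (3, 0, -9, 0)ᵀ.

Sanity check: (A − (5)·I) v_1 = (0, 0, 0, 0)ᵀ = 0. ✓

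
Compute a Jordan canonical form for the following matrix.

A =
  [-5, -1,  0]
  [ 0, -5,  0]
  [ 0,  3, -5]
J_2(-5) ⊕ J_1(-5)

The characteristic polynomial is
  det(x·I − A) = x^3 + 15*x^2 + 75*x + 125 = (x + 5)^3

Eigenvalues and multiplicities (the geometric multiplicity of λ is n − rank(A − λI), which equals the number of Jordan blocks for λ):
  λ = -5: algebraic multiplicity = 3, geometric multiplicity = 2

Determining the block sizes for each eigenvalue:
  λ = -5: 2 blocks summing to 3 forces exactly one block of size 2 and the rest size 1 → block sizes [2, 1]

Assembling the blocks gives a Jordan form
J =
  [-5,  1,  0]
  [ 0, -5,  0]
  [ 0,  0, -5]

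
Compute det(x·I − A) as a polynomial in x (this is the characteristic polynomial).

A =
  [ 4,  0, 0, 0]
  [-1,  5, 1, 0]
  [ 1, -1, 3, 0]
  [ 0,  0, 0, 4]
x^4 - 16*x^3 + 96*x^2 - 256*x + 256

Expanding det(x·I − A) (e.g. by cofactor expansion or by noting that A is similar to its Jordan form J, which has the same characteristic polynomial as A) gives
  χ_A(x) = x^4 - 16*x^3 + 96*x^2 - 256*x + 256
which factors as (x - 4)^4. The eigenvalues (with algebraic multiplicities) are λ = 4 with multiplicity 4.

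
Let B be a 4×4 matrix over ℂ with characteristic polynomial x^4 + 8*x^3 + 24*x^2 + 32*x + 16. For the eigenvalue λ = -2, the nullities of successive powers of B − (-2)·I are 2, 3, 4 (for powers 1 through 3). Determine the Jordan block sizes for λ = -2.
Block sizes for λ = -2: [3, 1]

From the dimensions of kernels of powers, the number of Jordan blocks of size at least j is d_j − d_{j−1} where d_j = dim ker(N^j) (with d_0 = 0). Computing the differences gives [2, 1, 1].
The number of blocks of size exactly k is (#blocks of size ≥ k) − (#blocks of size ≥ k + 1), so the partition is: 1 block(s) of size 1, 1 block(s) of size 3.
In nonincreasing order the block sizes are [3, 1].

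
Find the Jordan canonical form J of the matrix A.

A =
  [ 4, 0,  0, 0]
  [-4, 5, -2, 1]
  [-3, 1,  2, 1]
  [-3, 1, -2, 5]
J_3(4) ⊕ J_1(4)

The characteristic polynomial is
  det(x·I − A) = x^4 - 16*x^3 + 96*x^2 - 256*x + 256 = (x - 4)^4

Eigenvalues and multiplicities (the geometric multiplicity of λ is n − rank(A − λI), which equals the number of Jordan blocks for λ):
  λ = 4: algebraic multiplicity = 4, geometric multiplicity = 2

Determining the block sizes for each eigenvalue:
  λ = 4: with am = 4 and gm = 2, the partition is not yet determined (e.g. several partitions of 4 into 2 parts exist). Let N = A − (4)·I. Computing rank(N^1) = 2, rank(N^2) = 1, rank(N^3) = 0; the number of blocks of size ≥ j is rank(N^{j−1}) − rank(N^j), giving [2, 1, 1]. So we have 1 block(s) of size 3, 1 block(s) of size 1 → block sizes [3, 1]

Assembling the blocks gives a Jordan form
J =
  [4, 1, 0, 0]
  [0, 4, 1, 0]
  [0, 0, 4, 0]
  [0, 0, 0, 4]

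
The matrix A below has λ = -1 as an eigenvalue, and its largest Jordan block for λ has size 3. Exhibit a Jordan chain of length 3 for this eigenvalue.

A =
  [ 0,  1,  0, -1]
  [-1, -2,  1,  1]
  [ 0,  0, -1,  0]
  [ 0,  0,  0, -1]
A Jordan chain for λ = -1 of length 3:
v_1 = (1, -1, 0, 0)ᵀ
v_2 = (0, 1, 0, 0)ᵀ
v_3 = (0, 0, 1, 0)ᵀ

Let N = A − (-1)·I. We want v_3 with N^3 v_3 = 0 but N^2 v_3 ≠ 0; then v_{j-1} := N · v_j for j = 3, …, 2.

Pick v_3 = (0, 0, 1, 0)ᵀ.
Then v_2 = N · v_3 = (0, 1, 0, 0)ᵀ.
Then v_1 = N · v_2 = (1, -1, 0, 0)ᵀ.

Sanity check: (A − (-1)·I) v_1 = (0, 0, 0, 0)ᵀ = 0. ✓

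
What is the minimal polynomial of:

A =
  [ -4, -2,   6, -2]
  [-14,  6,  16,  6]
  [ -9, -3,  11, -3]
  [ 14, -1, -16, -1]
x^4 - 12*x^3 + 45*x^2 - 50*x

The characteristic polynomial is χ_A(x) = x*(x - 5)^2*(x - 2), so the eigenvalues are known. The minimal polynomial is
  m_A(x) = Π_λ (x − λ)^{k_λ}
where k_λ is the size of the *largest* Jordan block for λ (equivalently, the smallest k with (A − λI)^k v = 0 for every generalised eigenvector v of λ).

  λ = 0: largest Jordan block has size 1, contributing (x − 0)
  λ = 2: largest Jordan block has size 1, contributing (x − 2)
  λ = 5: largest Jordan block has size 2, contributing (x − 5)^2

So m_A(x) = x*(x - 5)^2*(x - 2) = x^4 - 12*x^3 + 45*x^2 - 50*x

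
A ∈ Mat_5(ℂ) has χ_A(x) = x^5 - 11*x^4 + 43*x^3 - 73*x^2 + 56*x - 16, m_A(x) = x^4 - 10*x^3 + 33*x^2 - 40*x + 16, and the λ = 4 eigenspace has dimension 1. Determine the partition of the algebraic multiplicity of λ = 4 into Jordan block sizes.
Block sizes for λ = 4: [2]

Step 1 — from the characteristic polynomial, algebraic multiplicity of λ = 4 is 2. From dim ker(A − (4)·I) = 1, there are exactly 1 Jordan blocks for λ = 4.
Step 2 — from the minimal polynomial, the factor (x − 4)^2 tells us the largest block for λ = 4 has size 2.
Step 3 — with total size 2, 1 blocks, and largest block 2, the block sizes (in nonincreasing order) are [2].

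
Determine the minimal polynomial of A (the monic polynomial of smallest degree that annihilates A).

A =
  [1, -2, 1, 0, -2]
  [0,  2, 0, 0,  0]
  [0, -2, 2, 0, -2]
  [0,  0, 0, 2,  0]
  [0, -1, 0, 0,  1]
x^2 - 3*x + 2

The characteristic polynomial is χ_A(x) = (x - 2)^3*(x - 1)^2, so the eigenvalues are known. The minimal polynomial is
  m_A(x) = Π_λ (x − λ)^{k_λ}
where k_λ is the size of the *largest* Jordan block for λ (equivalently, the smallest k with (A − λI)^k v = 0 for every generalised eigenvector v of λ).

  λ = 1: largest Jordan block has size 1, contributing (x − 1)
  λ = 2: largest Jordan block has size 1, contributing (x − 2)

So m_A(x) = (x - 2)*(x - 1) = x^2 - 3*x + 2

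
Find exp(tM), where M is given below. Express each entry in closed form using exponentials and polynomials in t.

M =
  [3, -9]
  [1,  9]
e^{tM} =
  [-3*t*exp(6*t) + exp(6*t), -9*t*exp(6*t)]
  [t*exp(6*t), 3*t*exp(6*t) + exp(6*t)]

Strategy: write M = P · J · P⁻¹ where J is a Jordan canonical form, so e^{tM} = P · e^{tJ} · P⁻¹, and e^{tJ} can be computed block-by-block.

M has Jordan form
J =
  [6, 1]
  [0, 6]
(up to reordering of blocks).

Per-block formulas:
  For a 2×2 Jordan block J_2(6): exp(t · J_2(6)) = e^(6t)·(I + t·N), where N is the 2×2 nilpotent shift.

After assembling e^{tJ} and conjugating by P, we get:

e^{tM} =
  [-3*t*exp(6*t) + exp(6*t), -9*t*exp(6*t)]
  [t*exp(6*t), 3*t*exp(6*t) + exp(6*t)]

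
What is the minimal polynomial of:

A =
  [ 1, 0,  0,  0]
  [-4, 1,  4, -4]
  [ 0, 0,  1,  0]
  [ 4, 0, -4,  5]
x^2 - 6*x + 5

The characteristic polynomial is χ_A(x) = (x - 5)*(x - 1)^3, so the eigenvalues are known. The minimal polynomial is
  m_A(x) = Π_λ (x − λ)^{k_λ}
where k_λ is the size of the *largest* Jordan block for λ (equivalently, the smallest k with (A − λI)^k v = 0 for every generalised eigenvector v of λ).

  λ = 1: largest Jordan block has size 1, contributing (x − 1)
  λ = 5: largest Jordan block has size 1, contributing (x − 5)

So m_A(x) = (x - 5)*(x - 1) = x^2 - 6*x + 5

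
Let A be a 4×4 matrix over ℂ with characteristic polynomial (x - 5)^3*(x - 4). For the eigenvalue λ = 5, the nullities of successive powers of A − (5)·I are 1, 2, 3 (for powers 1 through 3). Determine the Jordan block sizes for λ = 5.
Block sizes for λ = 5: [3]

From the dimensions of kernels of powers, the number of Jordan blocks of size at least j is d_j − d_{j−1} where d_j = dim ker(N^j) (with d_0 = 0). Computing the differences gives [1, 1, 1].
The number of blocks of size exactly k is (#blocks of size ≥ k) − (#blocks of size ≥ k + 1), so the partition is: 1 block(s) of size 3.
In nonincreasing order the block sizes are [3].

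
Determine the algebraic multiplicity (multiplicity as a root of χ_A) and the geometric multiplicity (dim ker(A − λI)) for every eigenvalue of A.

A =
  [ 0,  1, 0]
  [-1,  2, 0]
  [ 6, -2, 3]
λ = 1: alg = 2, geom = 1; λ = 3: alg = 1, geom = 1

Step 1 — factor the characteristic polynomial to read off the algebraic multiplicities:
  χ_A(x) = (x - 3)*(x - 1)^2

Step 2 — compute geometric multiplicities via the rank-nullity identity g(λ) = n − rank(A − λI):
  rank(A − (1)·I) = 2, so dim ker(A − (1)·I) = n − 2 = 1
  rank(A − (3)·I) = 2, so dim ker(A − (3)·I) = n − 2 = 1

Summary:
  λ = 1: algebraic multiplicity = 2, geometric multiplicity = 1
  λ = 3: algebraic multiplicity = 1, geometric multiplicity = 1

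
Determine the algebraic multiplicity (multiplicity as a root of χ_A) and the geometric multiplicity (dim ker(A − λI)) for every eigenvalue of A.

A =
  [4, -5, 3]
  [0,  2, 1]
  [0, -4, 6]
λ = 4: alg = 3, geom = 1

Step 1 — factor the characteristic polynomial to read off the algebraic multiplicities:
  χ_A(x) = (x - 4)^3

Step 2 — compute geometric multiplicities via the rank-nullity identity g(λ) = n − rank(A − λI):
  rank(A − (4)·I) = 2, so dim ker(A − (4)·I) = n − 2 = 1

Summary:
  λ = 4: algebraic multiplicity = 3, geometric multiplicity = 1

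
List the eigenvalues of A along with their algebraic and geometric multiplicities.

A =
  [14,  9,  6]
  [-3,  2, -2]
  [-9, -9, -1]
λ = 5: alg = 3, geom = 2

Step 1 — factor the characteristic polynomial to read off the algebraic multiplicities:
  χ_A(x) = (x - 5)^3

Step 2 — compute geometric multiplicities via the rank-nullity identity g(λ) = n − rank(A − λI):
  rank(A − (5)·I) = 1, so dim ker(A − (5)·I) = n − 1 = 2

Summary:
  λ = 5: algebraic multiplicity = 3, geometric multiplicity = 2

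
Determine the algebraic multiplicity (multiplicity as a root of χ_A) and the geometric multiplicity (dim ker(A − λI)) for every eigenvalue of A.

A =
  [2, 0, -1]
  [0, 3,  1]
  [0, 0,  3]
λ = 2: alg = 1, geom = 1; λ = 3: alg = 2, geom = 1

Step 1 — factor the characteristic polynomial to read off the algebraic multiplicities:
  χ_A(x) = (x - 3)^2*(x - 2)

Step 2 — compute geometric multiplicities via the rank-nullity identity g(λ) = n − rank(A − λI):
  rank(A − (2)·I) = 2, so dim ker(A − (2)·I) = n − 2 = 1
  rank(A − (3)·I) = 2, so dim ker(A − (3)·I) = n − 2 = 1

Summary:
  λ = 2: algebraic multiplicity = 1, geometric multiplicity = 1
  λ = 3: algebraic multiplicity = 2, geometric multiplicity = 1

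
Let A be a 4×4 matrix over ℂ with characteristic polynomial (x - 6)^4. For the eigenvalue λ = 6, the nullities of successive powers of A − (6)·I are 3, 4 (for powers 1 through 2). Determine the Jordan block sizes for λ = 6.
Block sizes for λ = 6: [2, 1, 1]

From the dimensions of kernels of powers, the number of Jordan blocks of size at least j is d_j − d_{j−1} where d_j = dim ker(N^j) (with d_0 = 0). Computing the differences gives [3, 1].
The number of blocks of size exactly k is (#blocks of size ≥ k) − (#blocks of size ≥ k + 1), so the partition is: 2 block(s) of size 1, 1 block(s) of size 2.
In nonincreasing order the block sizes are [2, 1, 1].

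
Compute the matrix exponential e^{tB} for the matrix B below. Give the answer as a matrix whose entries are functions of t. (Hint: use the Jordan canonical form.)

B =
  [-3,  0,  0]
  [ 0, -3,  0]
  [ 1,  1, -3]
e^{tB} =
  [exp(-3*t), 0, 0]
  [0, exp(-3*t), 0]
  [t*exp(-3*t), t*exp(-3*t), exp(-3*t)]

Strategy: write B = P · J · P⁻¹ where J is a Jordan canonical form, so e^{tB} = P · e^{tJ} · P⁻¹, and e^{tJ} can be computed block-by-block.

B has Jordan form
J =
  [-3,  1,  0]
  [ 0, -3,  0]
  [ 0,  0, -3]
(up to reordering of blocks).

Per-block formulas:
  For a 1×1 block at λ = -3: exp(t · [-3]) = [e^(-3t)].
  For a 2×2 Jordan block J_2(-3): exp(t · J_2(-3)) = e^(-3t)·(I + t·N), where N is the 2×2 nilpotent shift.

After assembling e^{tJ} and conjugating by P, we get:

e^{tB} =
  [exp(-3*t), 0, 0]
  [0, exp(-3*t), 0]
  [t*exp(-3*t), t*exp(-3*t), exp(-3*t)]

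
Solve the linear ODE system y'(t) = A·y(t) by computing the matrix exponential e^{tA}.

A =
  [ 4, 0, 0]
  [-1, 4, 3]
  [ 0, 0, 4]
e^{tA} =
  [exp(4*t), 0, 0]
  [-t*exp(4*t), exp(4*t), 3*t*exp(4*t)]
  [0, 0, exp(4*t)]

Strategy: write A = P · J · P⁻¹ where J is a Jordan canonical form, so e^{tA} = P · e^{tJ} · P⁻¹, and e^{tJ} can be computed block-by-block.

A has Jordan form
J =
  [4, 1, 0]
  [0, 4, 0]
  [0, 0, 4]
(up to reordering of blocks).

Per-block formulas:
  For a 2×2 Jordan block J_2(4): exp(t · J_2(4)) = e^(4t)·(I + t·N), where N is the 2×2 nilpotent shift.
  For a 1×1 block at λ = 4: exp(t · [4]) = [e^(4t)].

After assembling e^{tJ} and conjugating by P, we get:

e^{tA} =
  [exp(4*t), 0, 0]
  [-t*exp(4*t), exp(4*t), 3*t*exp(4*t)]
  [0, 0, exp(4*t)]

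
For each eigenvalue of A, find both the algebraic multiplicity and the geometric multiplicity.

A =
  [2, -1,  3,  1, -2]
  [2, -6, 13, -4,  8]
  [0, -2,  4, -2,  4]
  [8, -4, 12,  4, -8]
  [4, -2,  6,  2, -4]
λ = 0: alg = 5, geom = 3

Step 1 — factor the characteristic polynomial to read off the algebraic multiplicities:
  χ_A(x) = x^5

Step 2 — compute geometric multiplicities via the rank-nullity identity g(λ) = n − rank(A − λI):
  rank(A − (0)·I) = 2, so dim ker(A − (0)·I) = n − 2 = 3

Summary:
  λ = 0: algebraic multiplicity = 5, geometric multiplicity = 3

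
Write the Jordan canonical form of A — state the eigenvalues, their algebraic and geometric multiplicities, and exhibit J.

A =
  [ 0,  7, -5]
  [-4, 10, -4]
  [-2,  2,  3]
J_2(4) ⊕ J_1(5)

The characteristic polynomial is
  det(x·I − A) = x^3 - 13*x^2 + 56*x - 80 = (x - 5)*(x - 4)^2

Eigenvalues and multiplicities (the geometric multiplicity of λ is n − rank(A − λI), which equals the number of Jordan blocks for λ):
  λ = 4: algebraic multiplicity = 2, geometric multiplicity = 1
  λ = 5: algebraic multiplicity = 1, geometric multiplicity = 1

Determining the block sizes for each eigenvalue:
  λ = 4: one block (gm = 1), so the single block has size am = 2 → block sizes [2]
  λ = 5: one block (gm = 1), so the single block has size am = 1 → block sizes [1]

Assembling the blocks gives a Jordan form
J =
  [4, 1, 0]
  [0, 4, 0]
  [0, 0, 5]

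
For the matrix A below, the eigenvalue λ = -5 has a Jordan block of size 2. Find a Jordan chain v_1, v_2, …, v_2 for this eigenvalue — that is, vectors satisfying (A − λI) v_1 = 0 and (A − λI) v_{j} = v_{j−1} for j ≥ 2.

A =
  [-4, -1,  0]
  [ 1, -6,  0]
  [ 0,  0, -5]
A Jordan chain for λ = -5 of length 2:
v_1 = (1, 1, 0)ᵀ
v_2 = (1, 0, 0)ᵀ

Let N = A − (-5)·I. We want v_2 with N^2 v_2 = 0 but N^1 v_2 ≠ 0; then v_{j-1} := N · v_j for j = 2, …, 2.

Pick v_2 = (1, 0, 0)ᵀ.
Then v_1 = N · v_2 = (1, 1, 0)ᵀ.

Sanity check: (A − (-5)·I) v_1 = (0, 0, 0)ᵀ = 0. ✓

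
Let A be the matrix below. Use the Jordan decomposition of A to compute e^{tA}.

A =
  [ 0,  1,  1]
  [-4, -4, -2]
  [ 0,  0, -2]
e^{tA} =
  [2*t*exp(-2*t) + exp(-2*t), t*exp(-2*t), t*exp(-2*t)]
  [-4*t*exp(-2*t), -2*t*exp(-2*t) + exp(-2*t), -2*t*exp(-2*t)]
  [0, 0, exp(-2*t)]

Strategy: write A = P · J · P⁻¹ where J is a Jordan canonical form, so e^{tA} = P · e^{tJ} · P⁻¹, and e^{tJ} can be computed block-by-block.

A has Jordan form
J =
  [-2,  1,  0]
  [ 0, -2,  0]
  [ 0,  0, -2]
(up to reordering of blocks).

Per-block formulas:
  For a 2×2 Jordan block J_2(-2): exp(t · J_2(-2)) = e^(-2t)·(I + t·N), where N is the 2×2 nilpotent shift.
  For a 1×1 block at λ = -2: exp(t · [-2]) = [e^(-2t)].

After assembling e^{tJ} and conjugating by P, we get:

e^{tA} =
  [2*t*exp(-2*t) + exp(-2*t), t*exp(-2*t), t*exp(-2*t)]
  [-4*t*exp(-2*t), -2*t*exp(-2*t) + exp(-2*t), -2*t*exp(-2*t)]
  [0, 0, exp(-2*t)]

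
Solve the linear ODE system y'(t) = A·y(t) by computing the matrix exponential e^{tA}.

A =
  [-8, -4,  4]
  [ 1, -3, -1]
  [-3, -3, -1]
e^{tA} =
  [-4*t*exp(-4*t) + exp(-4*t), -4*t*exp(-4*t), 4*t*exp(-4*t)]
  [t*exp(-4*t), t*exp(-4*t) + exp(-4*t), -t*exp(-4*t)]
  [-3*t*exp(-4*t), -3*t*exp(-4*t), 3*t*exp(-4*t) + exp(-4*t)]

Strategy: write A = P · J · P⁻¹ where J is a Jordan canonical form, so e^{tA} = P · e^{tJ} · P⁻¹, and e^{tJ} can be computed block-by-block.

A has Jordan form
J =
  [-4,  1,  0]
  [ 0, -4,  0]
  [ 0,  0, -4]
(up to reordering of blocks).

Per-block formulas:
  For a 2×2 Jordan block J_2(-4): exp(t · J_2(-4)) = e^(-4t)·(I + t·N), where N is the 2×2 nilpotent shift.
  For a 1×1 block at λ = -4: exp(t · [-4]) = [e^(-4t)].

After assembling e^{tJ} and conjugating by P, we get:

e^{tA} =
  [-4*t*exp(-4*t) + exp(-4*t), -4*t*exp(-4*t), 4*t*exp(-4*t)]
  [t*exp(-4*t), t*exp(-4*t) + exp(-4*t), -t*exp(-4*t)]
  [-3*t*exp(-4*t), -3*t*exp(-4*t), 3*t*exp(-4*t) + exp(-4*t)]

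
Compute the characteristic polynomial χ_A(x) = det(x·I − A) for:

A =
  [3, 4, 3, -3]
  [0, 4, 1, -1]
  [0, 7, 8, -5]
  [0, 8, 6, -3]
x^4 - 12*x^3 + 54*x^2 - 108*x + 81

Expanding det(x·I − A) (e.g. by cofactor expansion or by noting that A is similar to its Jordan form J, which has the same characteristic polynomial as A) gives
  χ_A(x) = x^4 - 12*x^3 + 54*x^2 - 108*x + 81
which factors as (x - 3)^4. The eigenvalues (with algebraic multiplicities) are λ = 3 with multiplicity 4.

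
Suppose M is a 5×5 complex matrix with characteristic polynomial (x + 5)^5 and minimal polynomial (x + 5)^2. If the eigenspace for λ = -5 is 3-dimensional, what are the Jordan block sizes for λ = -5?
Block sizes for λ = -5: [2, 2, 1]

Step 1 — from the characteristic polynomial, algebraic multiplicity of λ = -5 is 5. From dim ker(M − (-5)·I) = 3, there are exactly 3 Jordan blocks for λ = -5.
Step 2 — from the minimal polynomial, the factor (x + 5)^2 tells us the largest block for λ = -5 has size 2.
Step 3 — with total size 5, 3 blocks, and largest block 2, the block sizes (in nonincreasing order) are [2, 2, 1].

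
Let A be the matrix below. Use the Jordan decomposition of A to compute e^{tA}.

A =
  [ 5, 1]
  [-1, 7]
e^{tA} =
  [-t*exp(6*t) + exp(6*t), t*exp(6*t)]
  [-t*exp(6*t), t*exp(6*t) + exp(6*t)]

Strategy: write A = P · J · P⁻¹ where J is a Jordan canonical form, so e^{tA} = P · e^{tJ} · P⁻¹, and e^{tJ} can be computed block-by-block.

A has Jordan form
J =
  [6, 1]
  [0, 6]
(up to reordering of blocks).

Per-block formulas:
  For a 2×2 Jordan block J_2(6): exp(t · J_2(6)) = e^(6t)·(I + t·N), where N is the 2×2 nilpotent shift.

After assembling e^{tJ} and conjugating by P, we get:

e^{tA} =
  [-t*exp(6*t) + exp(6*t), t*exp(6*t)]
  [-t*exp(6*t), t*exp(6*t) + exp(6*t)]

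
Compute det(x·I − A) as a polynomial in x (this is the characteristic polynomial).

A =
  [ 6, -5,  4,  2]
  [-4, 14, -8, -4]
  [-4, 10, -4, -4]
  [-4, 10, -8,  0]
x^4 - 16*x^3 + 96*x^2 - 256*x + 256

Expanding det(x·I − A) (e.g. by cofactor expansion or by noting that A is similar to its Jordan form J, which has the same characteristic polynomial as A) gives
  χ_A(x) = x^4 - 16*x^3 + 96*x^2 - 256*x + 256
which factors as (x - 4)^4. The eigenvalues (with algebraic multiplicities) are λ = 4 with multiplicity 4.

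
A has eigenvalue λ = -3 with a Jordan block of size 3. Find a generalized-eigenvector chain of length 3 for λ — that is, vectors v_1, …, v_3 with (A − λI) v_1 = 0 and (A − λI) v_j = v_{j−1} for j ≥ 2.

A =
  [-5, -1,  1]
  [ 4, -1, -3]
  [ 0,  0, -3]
A Jordan chain for λ = -3 of length 3:
v_1 = (1, -2, 0)ᵀ
v_2 = (1, -3, 0)ᵀ
v_3 = (0, 0, 1)ᵀ

Let N = A − (-3)·I. We want v_3 with N^3 v_3 = 0 but N^2 v_3 ≠ 0; then v_{j-1} := N · v_j for j = 3, …, 2.

Pick v_3 = (0, 0, 1)ᵀ.
Then v_2 = N · v_3 = (1, -3, 0)ᵀ.
Then v_1 = N · v_2 = (1, -2, 0)ᵀ.

Sanity check: (A − (-3)·I) v_1 = (0, 0, 0)ᵀ = 0. ✓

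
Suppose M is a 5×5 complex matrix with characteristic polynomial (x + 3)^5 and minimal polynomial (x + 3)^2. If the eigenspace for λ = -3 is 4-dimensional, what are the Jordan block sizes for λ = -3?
Block sizes for λ = -3: [2, 1, 1, 1]

Step 1 — from the characteristic polynomial, algebraic multiplicity of λ = -3 is 5. From dim ker(M − (-3)·I) = 4, there are exactly 4 Jordan blocks for λ = -3.
Step 2 — from the minimal polynomial, the factor (x + 3)^2 tells us the largest block for λ = -3 has size 2.
Step 3 — with total size 5, 4 blocks, and largest block 2, the block sizes (in nonincreasing order) are [2, 1, 1, 1].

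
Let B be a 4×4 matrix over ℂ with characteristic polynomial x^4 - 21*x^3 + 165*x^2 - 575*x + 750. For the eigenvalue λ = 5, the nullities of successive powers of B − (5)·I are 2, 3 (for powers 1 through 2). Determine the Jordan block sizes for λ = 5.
Block sizes for λ = 5: [2, 1]

From the dimensions of kernels of powers, the number of Jordan blocks of size at least j is d_j − d_{j−1} where d_j = dim ker(N^j) (with d_0 = 0). Computing the differences gives [2, 1].
The number of blocks of size exactly k is (#blocks of size ≥ k) − (#blocks of size ≥ k + 1), so the partition is: 1 block(s) of size 1, 1 block(s) of size 2.
In nonincreasing order the block sizes are [2, 1].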